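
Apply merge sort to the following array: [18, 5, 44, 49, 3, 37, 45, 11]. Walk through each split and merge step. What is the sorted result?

Merge sort trace:

Split: [18, 5, 44, 49, 3, 37, 45, 11] -> [18, 5, 44, 49] and [3, 37, 45, 11]
  Split: [18, 5, 44, 49] -> [18, 5] and [44, 49]
    Split: [18, 5] -> [18] and [5]
    Merge: [18] + [5] -> [5, 18]
    Split: [44, 49] -> [44] and [49]
    Merge: [44] + [49] -> [44, 49]
  Merge: [5, 18] + [44, 49] -> [5, 18, 44, 49]
  Split: [3, 37, 45, 11] -> [3, 37] and [45, 11]
    Split: [3, 37] -> [3] and [37]
    Merge: [3] + [37] -> [3, 37]
    Split: [45, 11] -> [45] and [11]
    Merge: [45] + [11] -> [11, 45]
  Merge: [3, 37] + [11, 45] -> [3, 11, 37, 45]
Merge: [5, 18, 44, 49] + [3, 11, 37, 45] -> [3, 5, 11, 18, 37, 44, 45, 49]

Final sorted array: [3, 5, 11, 18, 37, 44, 45, 49]

The merge sort proceeds by recursively splitting the array and merging sorted halves.
After all merges, the sorted array is [3, 5, 11, 18, 37, 44, 45, 49].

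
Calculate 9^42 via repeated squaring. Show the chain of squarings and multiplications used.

Computing 9^42 by squaring (build up from 9^1; each line after the first costs one multiplication):

9^1 = 9
9^2 = (9^1)^2 = 9^2 = 81
9^4 = (9^2)^2 = 81^2 = 6561
9^5 = 9 * 9^4 = 9 * 6561 = 59049
9^10 = (9^5)^2 = 59049^2 = 3486784401
9^20 = (9^10)^2 = 3486784401^2 = 12157665459056928801
9^21 = 9 * 9^20 = 9 * 12157665459056928801 = 109418989131512359209
9^42 = (9^21)^2 = 109418989131512359209^2 = 11972515182562019788602740026717047105681

Result: 11972515182562019788602740026717047105681
Multiplications needed: 7 (7 lines after 9^1)

9^42 = 11972515182562019788602740026717047105681. Using exponentiation by squaring, this requires 7 multiplications. The key idea: if the exponent is even, square the half-power; if odd, multiply by the base once.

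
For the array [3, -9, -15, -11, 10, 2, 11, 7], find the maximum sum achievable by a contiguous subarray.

Using Kadane's algorithm on [3, -9, -15, -11, 10, 2, 11, 7]:

Scanning through the array:
Position 1 (value -9): max_ending_here = -6, max_so_far = 3
Position 2 (value -15): max_ending_here = -15, max_so_far = 3
Position 3 (value -11): max_ending_here = -11, max_so_far = 3
Position 4 (value 10): max_ending_here = 10, max_so_far = 10
Position 5 (value 2): max_ending_here = 12, max_so_far = 12
Position 6 (value 11): max_ending_here = 23, max_so_far = 23
Position 7 (value 7): max_ending_here = 30, max_so_far = 30

Maximum subarray: [10, 2, 11, 7]
Maximum sum: 30

The maximum subarray is [10, 2, 11, 7] with sum 30. This subarray runs from index 4 to index 7.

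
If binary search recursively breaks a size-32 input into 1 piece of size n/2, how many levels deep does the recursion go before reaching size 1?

For divide and conquer with division factor 2:

Problem sizes at each level:
Level 0: 32
Level 1: 16
Level 2: 8
Level 3: 4
Level 4: 2
Level 5: 1

The root is level 0 and the size-1 base case is level 5 (the tree spans levels 0 through 5, i.e. 6 levels counting the root), so the depth is the number of divisions: log_2(32) = 5

The recursion tree depth is log_2(32) = 5. At each level, the problem size is divided by 2, so it takes 5 divisions to reduce to a base case of size 1. The algorithm makes 1 recursive call at each level.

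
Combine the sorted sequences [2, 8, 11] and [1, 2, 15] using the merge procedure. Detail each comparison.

Merging process:

Compare 2 vs 1: take 1 from right. Merged: [1]
Compare 2 vs 2: take 2 from left. Merged: [1, 2]
Compare 8 vs 2: take 2 from right. Merged: [1, 2, 2]
Compare 8 vs 15: take 8 from left. Merged: [1, 2, 2, 8]
Compare 11 vs 15: take 11 from left. Merged: [1, 2, 2, 8, 11]
Append remaining from right: [15]. Merged: [1, 2, 2, 8, 11, 15]

Final merged array: [1, 2, 2, 8, 11, 15]
Total comparisons: 5

The merged array is [1, 2, 2, 8, 11, 15], requiring 5 comparisons. The merge step runs in O(n) time where n is the total number of elements.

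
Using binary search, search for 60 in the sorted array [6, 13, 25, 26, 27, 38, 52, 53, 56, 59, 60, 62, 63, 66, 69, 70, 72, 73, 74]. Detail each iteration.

Binary search for 60 in [6, 13, 25, 26, 27, 38, 52, 53, 56, 59, 60, 62, 63, 66, 69, 70, 72, 73, 74]:

lo=0, hi=18, mid=9, arr[mid]=59 -> 59 < 60, search right half
lo=10, hi=18, mid=14, arr[mid]=69 -> 69 > 60, search left half
lo=10, hi=13, mid=11, arr[mid]=62 -> 62 > 60, search left half
lo=10, hi=10, mid=10, arr[mid]=60 -> Found target at index 10!

Binary search finds 60 at index 10 after 4 comparisons. The search repeatedly halves the search space by comparing with the middle element.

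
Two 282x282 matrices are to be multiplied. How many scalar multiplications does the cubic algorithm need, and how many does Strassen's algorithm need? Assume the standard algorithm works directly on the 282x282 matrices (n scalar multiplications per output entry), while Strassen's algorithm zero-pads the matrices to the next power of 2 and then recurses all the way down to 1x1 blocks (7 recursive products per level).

Matrix multiplication for 282x282 matrices:

Strassen's algorithm requires power-of-2 dimensions. Pad 282x282 to 512x512 (next power of 2).

Standard algorithm: 282^3 = 22425768 multiplications
Strassen's algorithm: 7^(log2(512)) = 7^9 = 40353607 multiplications
Difference: 22425768 - 40353607 = -17927839 (Strassen uses MORE here due to padding overhead — for small or just-over-power-of-2 n, padding can outweigh the per-level savings)

Standard: 22425768 multiplications (282^3). Strassen: 40353607 multiplications (7^9, after padding to 512x512). Strassen reduces 8 recursive multiplications to 7 at each level.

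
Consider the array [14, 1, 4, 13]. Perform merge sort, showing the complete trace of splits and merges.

Merge sort trace:

Split: [14, 1, 4, 13] -> [14, 1] and [4, 13]
  Split: [14, 1] -> [14] and [1]
  Merge: [14] + [1] -> [1, 14]
  Split: [4, 13] -> [4] and [13]
  Merge: [4] + [13] -> [4, 13]
Merge: [1, 14] + [4, 13] -> [1, 4, 13, 14]

Final sorted array: [1, 4, 13, 14]

The merge sort proceeds by recursively splitting the array and merging sorted halves.
After all merges, the sorted array is [1, 4, 13, 14].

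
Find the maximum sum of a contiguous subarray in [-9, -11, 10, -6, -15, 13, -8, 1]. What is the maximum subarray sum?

Using Kadane's algorithm on [-9, -11, 10, -6, -15, 13, -8, 1]:

Scanning through the array:
Position 1 (value -11): max_ending_here = -11, max_so_far = -9
Position 2 (value 10): max_ending_here = 10, max_so_far = 10
Position 3 (value -6): max_ending_here = 4, max_so_far = 10
Position 4 (value -15): max_ending_here = -11, max_so_far = 10
Position 5 (value 13): max_ending_here = 13, max_so_far = 13
Position 6 (value -8): max_ending_here = 5, max_so_far = 13
Position 7 (value 1): max_ending_here = 6, max_so_far = 13

Maximum subarray: [13]
Maximum sum: 13

The maximum subarray is [13] with sum 13. This subarray runs from index 5 to index 5.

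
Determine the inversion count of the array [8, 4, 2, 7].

Finding inversions in [8, 4, 2, 7]:

(0, 1): arr[0]=8 > arr[1]=4
(0, 2): arr[0]=8 > arr[2]=2
(0, 3): arr[0]=8 > arr[3]=7
(1, 2): arr[1]=4 > arr[2]=2

Total inversions: 4

The array has 4 inversion(s): (0,1), (0,2), (0,3), (1,2). Each pair (i,j) satisfies i < j and arr[i] > arr[j].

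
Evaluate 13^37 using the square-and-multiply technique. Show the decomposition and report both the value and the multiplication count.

Computing 13^37 by squaring (build up from 13^1; each line after the first costs one multiplication):

13^1 = 13
13^2 = (13^1)^2 = 13^2 = 169
13^4 = (13^2)^2 = 169^2 = 28561
13^8 = (13^4)^2 = 28561^2 = 815730721
13^9 = 13 * 13^8 = 13 * 815730721 = 10604499373
13^18 = (13^9)^2 = 10604499373^2 = 112455406951957393129
13^36 = (13^18)^2 = 112455406951957393129^2 = 12646218552730347184269489080961456410641
13^37 = 13 * 13^36 = 13 * 12646218552730347184269489080961456410641 = 164400841185494513395503358052498933338333

Result: 164400841185494513395503358052498933338333
Multiplications needed: 7 (7 lines after 13^1)

13^37 = 164400841185494513395503358052498933338333. Using exponentiation by squaring, this requires 7 multiplications. The key idea: if the exponent is even, square the half-power; if odd, multiply by the base once.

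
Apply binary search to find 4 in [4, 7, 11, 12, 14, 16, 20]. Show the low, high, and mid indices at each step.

Binary search for 4 in [4, 7, 11, 12, 14, 16, 20]:

lo=0, hi=6, mid=3, arr[mid]=12 -> 12 > 4, search left half
lo=0, hi=2, mid=1, arr[mid]=7 -> 7 > 4, search left half
lo=0, hi=0, mid=0, arr[mid]=4 -> Found target at index 0!

Binary search finds 4 at index 0 after 3 comparisons. The search repeatedly halves the search space by comparing with the middle element.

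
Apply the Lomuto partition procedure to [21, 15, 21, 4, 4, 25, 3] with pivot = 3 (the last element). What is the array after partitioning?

Lomuto partition with pivot = 3:

Initial array: [21, 15, 21, 4, 4, 25, 3]

arr[0]=21 > 3: no swap
arr[1]=15 > 3: no swap
arr[2]=21 > 3: no swap
arr[3]=4 > 3: no swap
arr[4]=4 > 3: no swap
arr[5]=25 > 3: no swap

Place pivot at position 0: [3, 15, 21, 4, 4, 25, 21]
Pivot position: 0

After partitioning with pivot 3, the array becomes [3, 15, 21, 4, 4, 25, 21]. The pivot is placed at index 0. All elements to the left of the pivot are <= 3, and all elements to the right are > 3.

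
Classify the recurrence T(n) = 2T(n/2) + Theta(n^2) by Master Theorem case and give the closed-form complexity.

Master Theorem for T(n) = 2T(n/2) + O(n^2):

a = 2, b = 2, c = 2
log_b(a) = log_2(2) = 1.0000

Case 3: c = 2 > log_2(2) = 1.0000
T(n) = O(n^2) = O(n^2)

For T(n) = 2T(n/2) + O(n^2): log_2(2) = 1.0000. This is Case 3 of the Master Theorem (c > log_b(a), work dominated by root), giving O(n^2).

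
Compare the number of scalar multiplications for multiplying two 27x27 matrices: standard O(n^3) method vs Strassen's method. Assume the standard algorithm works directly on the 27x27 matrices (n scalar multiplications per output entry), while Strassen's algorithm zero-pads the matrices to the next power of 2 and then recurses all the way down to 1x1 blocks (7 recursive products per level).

Matrix multiplication for 27x27 matrices:

Strassen's algorithm requires power-of-2 dimensions. Pad 27x27 to 32x32 (next power of 2).

Standard algorithm: 27^3 = 19683 multiplications
Strassen's algorithm: 7^(log2(32)) = 7^5 = 16807 multiplications
Savings: 19683 - 16807 = 2876 multiplications

Standard: 19683 multiplications (27^3). Strassen: 16807 multiplications (7^5, after padding to 32x32). Strassen reduces 8 recursive multiplications to 7 at each level.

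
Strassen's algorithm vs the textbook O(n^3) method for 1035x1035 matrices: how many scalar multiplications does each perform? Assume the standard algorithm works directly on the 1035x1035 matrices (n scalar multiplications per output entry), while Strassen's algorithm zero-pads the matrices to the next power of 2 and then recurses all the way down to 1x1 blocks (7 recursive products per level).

Matrix multiplication for 1035x1035 matrices:

Strassen's algorithm requires power-of-2 dimensions. Pad 1035x1035 to 2048x2048 (next power of 2).

Standard algorithm: 1035^3 = 1108717875 multiplications
Strassen's algorithm: 7^(log2(2048)) = 7^11 = 1977326743 multiplications
Difference: 1108717875 - 1977326743 = -868608868 (Strassen uses MORE here due to padding overhead — for small or just-over-power-of-2 n, padding can outweigh the per-level savings)

Standard: 1108717875 multiplications (1035^3). Strassen: 1977326743 multiplications (7^11, after padding to 2048x2048). Strassen reduces 8 recursive multiplications to 7 at each level.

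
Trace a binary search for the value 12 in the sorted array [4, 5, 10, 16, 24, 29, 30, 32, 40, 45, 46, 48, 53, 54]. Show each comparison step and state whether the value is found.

Binary search for 12 in [4, 5, 10, 16, 24, 29, 30, 32, 40, 45, 46, 48, 53, 54]:

lo=0, hi=13, mid=6, arr[mid]=30 -> 30 > 12, search left half
lo=0, hi=5, mid=2, arr[mid]=10 -> 10 < 12, search right half
lo=3, hi=5, mid=4, arr[mid]=24 -> 24 > 12, search left half
lo=3, hi=3, mid=3, arr[mid]=16 -> 16 > 12, search left half
lo=3 > hi=2, target 12 not found

Binary search determines that 12 is not in the array after 4 comparisons. The search space was exhausted without finding the target.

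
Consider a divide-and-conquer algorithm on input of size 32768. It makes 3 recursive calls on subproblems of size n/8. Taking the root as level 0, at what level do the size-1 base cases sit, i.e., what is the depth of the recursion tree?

For divide and conquer with division factor 8:

Problem sizes at each level:
Level 0: 32768
Level 1: 4096
Level 2: 512
Level 3: 64
Level 4: 8
Level 5: 1

The root is level 0 and the size-1 base case is level 5 (the tree spans levels 0 through 5, i.e. 6 levels counting the root), so the depth is the number of divisions: log_8(32768) = 5

The recursion tree depth is log_8(32768) = 5. At each level, the problem size is divided by 8, so it takes 5 divisions to reduce to a base case of size 1. The algorithm makes 3 recursive calls at each level.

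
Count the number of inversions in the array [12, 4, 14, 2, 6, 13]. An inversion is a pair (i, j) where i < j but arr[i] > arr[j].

Finding inversions in [12, 4, 14, 2, 6, 13]:

(0, 1): arr[0]=12 > arr[1]=4
(0, 3): arr[0]=12 > arr[3]=2
(0, 4): arr[0]=12 > arr[4]=6
(1, 3): arr[1]=4 > arr[3]=2
(2, 3): arr[2]=14 > arr[3]=2
(2, 4): arr[2]=14 > arr[4]=6
(2, 5): arr[2]=14 > arr[5]=13

Total inversions: 7

The array has 7 inversion(s): (0,1), (0,3), (0,4), (1,3), (2,3), (2,4), (2,5). Each pair (i,j) satisfies i < j and arr[i] > arr[j].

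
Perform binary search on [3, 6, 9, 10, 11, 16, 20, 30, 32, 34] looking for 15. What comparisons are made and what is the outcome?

Binary search for 15 in [3, 6, 9, 10, 11, 16, 20, 30, 32, 34]:

lo=0, hi=9, mid=4, arr[mid]=11 -> 11 < 15, search right half
lo=5, hi=9, mid=7, arr[mid]=30 -> 30 > 15, search left half
lo=5, hi=6, mid=5, arr[mid]=16 -> 16 > 15, search left half
lo=5 > hi=4, target 15 not found

Binary search determines that 15 is not in the array after 3 comparisons. The search space was exhausted without finding the target.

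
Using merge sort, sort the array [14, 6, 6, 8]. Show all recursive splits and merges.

Merge sort trace:

Split: [14, 6, 6, 8] -> [14, 6] and [6, 8]
  Split: [14, 6] -> [14] and [6]
  Merge: [14] + [6] -> [6, 14]
  Split: [6, 8] -> [6] and [8]
  Merge: [6] + [8] -> [6, 8]
Merge: [6, 14] + [6, 8] -> [6, 6, 8, 14]

Final sorted array: [6, 6, 8, 14]

The merge sort proceeds by recursively splitting the array and merging sorted halves.
After all merges, the sorted array is [6, 6, 8, 14].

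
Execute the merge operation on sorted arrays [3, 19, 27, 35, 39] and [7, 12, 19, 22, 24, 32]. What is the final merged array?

Merging process:

Compare 3 vs 7: take 3 from left. Merged: [3]
Compare 19 vs 7: take 7 from right. Merged: [3, 7]
Compare 19 vs 12: take 12 from right. Merged: [3, 7, 12]
Compare 19 vs 19: take 19 from left. Merged: [3, 7, 12, 19]
Compare 27 vs 19: take 19 from right. Merged: [3, 7, 12, 19, 19]
Compare 27 vs 22: take 22 from right. Merged: [3, 7, 12, 19, 19, 22]
Compare 27 vs 24: take 24 from right. Merged: [3, 7, 12, 19, 19, 22, 24]
Compare 27 vs 32: take 27 from left. Merged: [3, 7, 12, 19, 19, 22, 24, 27]
Compare 35 vs 32: take 32 from right. Merged: [3, 7, 12, 19, 19, 22, 24, 27, 32]
Append remaining from left: [35, 39]. Merged: [3, 7, 12, 19, 19, 22, 24, 27, 32, 35, 39]

Final merged array: [3, 7, 12, 19, 19, 22, 24, 27, 32, 35, 39]
Total comparisons: 9

The merged array is [3, 7, 12, 19, 19, 22, 24, 27, 32, 35, 39], requiring 9 comparisons. The merge step runs in O(n) time where n is the total number of elements.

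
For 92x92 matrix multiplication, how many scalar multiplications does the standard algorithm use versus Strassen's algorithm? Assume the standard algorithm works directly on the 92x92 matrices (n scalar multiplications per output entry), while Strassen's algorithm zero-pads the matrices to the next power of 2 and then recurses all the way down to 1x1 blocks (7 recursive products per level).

Matrix multiplication for 92x92 matrices:

Strassen's algorithm requires power-of-2 dimensions. Pad 92x92 to 128x128 (next power of 2).

Standard algorithm: 92^3 = 778688 multiplications
Strassen's algorithm: 7^(log2(128)) = 7^7 = 823543 multiplications
Difference: 778688 - 823543 = -44855 (Strassen uses MORE here due to padding overhead — for small or just-over-power-of-2 n, padding can outweigh the per-level savings)

Standard: 778688 multiplications (92^3). Strassen: 823543 multiplications (7^7, after padding to 128x128). Strassen reduces 8 recursive multiplications to 7 at each level.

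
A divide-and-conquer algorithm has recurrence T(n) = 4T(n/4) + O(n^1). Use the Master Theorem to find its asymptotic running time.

Master Theorem for T(n) = 4T(n/4) + O(n^1):

a = 4, b = 4, c = 1
log_b(a) = log_4(4) = 1.0000

Case 2: c = 1 = log_4(4) = 1.0000
T(n) = O(n^1 log n) = O(n log n)

For T(n) = 4T(n/4) + O(n^1): log_4(4) = 1.0000. This is Case 2 of the Master Theorem (c = log_b(a), equal work at all levels), giving O(n log n).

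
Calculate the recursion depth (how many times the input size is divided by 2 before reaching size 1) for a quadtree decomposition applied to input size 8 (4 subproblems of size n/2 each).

For divide and conquer with division factor 2:

Problem sizes at each level:
Level 0: 8
Level 1: 4
Level 2: 2
Level 3: 1

The root is level 0 and the size-1 base case is level 3 (the tree spans levels 0 through 3, i.e. 4 levels counting the root), so the depth is the number of divisions: log_2(8) = 3

The recursion tree depth is log_2(8) = 3. At each level, the problem size is divided by 2, so it takes 3 divisions to reduce to a base case of size 1. The algorithm makes 4 recursive calls at each level.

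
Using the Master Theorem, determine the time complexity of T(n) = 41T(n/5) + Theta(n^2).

Master Theorem for T(n) = 41T(n/5) + O(n^2):

a = 41, b = 5, c = 2
log_b(a) = log_5(41) = 2.3074

Case 1: c = 2 < log_5(41) = 2.3074
T(n) = O(n^(log_5 41))

For T(n) = 41T(n/5) + O(n^2): log_5(41) = 2.3074. This is Case 1 of the Master Theorem (c < log_b(a), work dominated by leaves), giving O(n^(log_5 41)).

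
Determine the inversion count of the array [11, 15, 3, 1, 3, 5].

Finding inversions in [11, 15, 3, 1, 3, 5]:

(0, 2): arr[0]=11 > arr[2]=3
(0, 3): arr[0]=11 > arr[3]=1
(0, 4): arr[0]=11 > arr[4]=3
(0, 5): arr[0]=11 > arr[5]=5
(1, 2): arr[1]=15 > arr[2]=3
(1, 3): arr[1]=15 > arr[3]=1
(1, 4): arr[1]=15 > arr[4]=3
(1, 5): arr[1]=15 > arr[5]=5
(2, 3): arr[2]=3 > arr[3]=1

Total inversions: 9

The array has 9 inversion(s): (0,2), (0,3), (0,4), (0,5), (1,2), (1,3), (1,4), (1,5), (2,3). Each pair (i,j) satisfies i < j and arr[i] > arr[j].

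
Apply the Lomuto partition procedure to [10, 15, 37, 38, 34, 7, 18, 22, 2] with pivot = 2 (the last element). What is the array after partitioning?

Lomuto partition with pivot = 2:

Initial array: [10, 15, 37, 38, 34, 7, 18, 22, 2]

arr[0]=10 > 2: no swap
arr[1]=15 > 2: no swap
arr[2]=37 > 2: no swap
arr[3]=38 > 2: no swap
arr[4]=34 > 2: no swap
arr[5]=7 > 2: no swap
arr[6]=18 > 2: no swap
arr[7]=22 > 2: no swap

Place pivot at position 0: [2, 15, 37, 38, 34, 7, 18, 22, 10]
Pivot position: 0

After partitioning with pivot 2, the array becomes [2, 15, 37, 38, 34, 7, 18, 22, 10]. The pivot is placed at index 0. All elements to the left of the pivot are <= 2, and all elements to the right are > 2.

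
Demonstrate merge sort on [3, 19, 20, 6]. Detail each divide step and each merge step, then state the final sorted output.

Merge sort trace:

Split: [3, 19, 20, 6] -> [3, 19] and [20, 6]
  Split: [3, 19] -> [3] and [19]
  Merge: [3] + [19] -> [3, 19]
  Split: [20, 6] -> [20] and [6]
  Merge: [20] + [6] -> [6, 20]
Merge: [3, 19] + [6, 20] -> [3, 6, 19, 20]

Final sorted array: [3, 6, 19, 20]

The merge sort proceeds by recursively splitting the array and merging sorted halves.
After all merges, the sorted array is [3, 6, 19, 20].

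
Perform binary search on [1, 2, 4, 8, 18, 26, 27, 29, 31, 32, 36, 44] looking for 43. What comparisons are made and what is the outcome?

Binary search for 43 in [1, 2, 4, 8, 18, 26, 27, 29, 31, 32, 36, 44]:

lo=0, hi=11, mid=5, arr[mid]=26 -> 26 < 43, search right half
lo=6, hi=11, mid=8, arr[mid]=31 -> 31 < 43, search right half
lo=9, hi=11, mid=10, arr[mid]=36 -> 36 < 43, search right half
lo=11, hi=11, mid=11, arr[mid]=44 -> 44 > 43, search left half
lo=11 > hi=10, target 43 not found

Binary search determines that 43 is not in the array after 4 comparisons. The search space was exhausted without finding the target.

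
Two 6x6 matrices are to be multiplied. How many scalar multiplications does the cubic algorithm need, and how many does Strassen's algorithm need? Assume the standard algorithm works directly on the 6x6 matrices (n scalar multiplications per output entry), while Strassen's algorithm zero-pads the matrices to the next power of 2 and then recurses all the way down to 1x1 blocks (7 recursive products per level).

Matrix multiplication for 6x6 matrices:

Strassen's algorithm requires power-of-2 dimensions. Pad 6x6 to 8x8 (next power of 2).

Standard algorithm: 6^3 = 216 multiplications
Strassen's algorithm: 7^(log2(8)) = 7^3 = 343 multiplications
Difference: 216 - 343 = -127 (Strassen uses MORE here due to padding overhead — for small or just-over-power-of-2 n, padding can outweigh the per-level savings)

Standard: 216 multiplications (6^3). Strassen: 343 multiplications (7^3, after padding to 8x8). Strassen reduces 8 recursive multiplications to 7 at each level.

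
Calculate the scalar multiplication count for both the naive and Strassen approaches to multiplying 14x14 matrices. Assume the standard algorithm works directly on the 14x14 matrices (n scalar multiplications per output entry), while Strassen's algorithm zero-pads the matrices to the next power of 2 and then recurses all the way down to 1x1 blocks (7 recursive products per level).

Matrix multiplication for 14x14 matrices:

Strassen's algorithm requires power-of-2 dimensions. Pad 14x14 to 16x16 (next power of 2).

Standard algorithm: 14^3 = 2744 multiplications
Strassen's algorithm: 7^(log2(16)) = 7^4 = 2401 multiplications
Savings: 2744 - 2401 = 343 multiplications

Standard: 2744 multiplications (14^3). Strassen: 2401 multiplications (7^4, after padding to 16x16). Strassen reduces 8 recursive multiplications to 7 at each level.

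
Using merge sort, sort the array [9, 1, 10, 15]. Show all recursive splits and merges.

Merge sort trace:

Split: [9, 1, 10, 15] -> [9, 1] and [10, 15]
  Split: [9, 1] -> [9] and [1]
  Merge: [9] + [1] -> [1, 9]
  Split: [10, 15] -> [10] and [15]
  Merge: [10] + [15] -> [10, 15]
Merge: [1, 9] + [10, 15] -> [1, 9, 10, 15]

Final sorted array: [1, 9, 10, 15]

The merge sort proceeds by recursively splitting the array and merging sorted halves.
After all merges, the sorted array is [1, 9, 10, 15].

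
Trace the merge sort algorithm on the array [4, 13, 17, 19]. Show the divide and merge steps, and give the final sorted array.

Merge sort trace:

Split: [4, 13, 17, 19] -> [4, 13] and [17, 19]
  Split: [4, 13] -> [4] and [13]
  Merge: [4] + [13] -> [4, 13]
  Split: [17, 19] -> [17] and [19]
  Merge: [17] + [19] -> [17, 19]
Merge: [4, 13] + [17, 19] -> [4, 13, 17, 19]

Final sorted array: [4, 13, 17, 19]

The merge sort proceeds by recursively splitting the array and merging sorted halves.
After all merges, the sorted array is [4, 13, 17, 19].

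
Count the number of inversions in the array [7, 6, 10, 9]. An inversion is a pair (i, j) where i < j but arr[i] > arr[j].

Finding inversions in [7, 6, 10, 9]:

(0, 1): arr[0]=7 > arr[1]=6
(2, 3): arr[2]=10 > arr[3]=9

Total inversions: 2

The array has 2 inversion(s): (0,1), (2,3). Each pair (i,j) satisfies i < j and arr[i] > arr[j].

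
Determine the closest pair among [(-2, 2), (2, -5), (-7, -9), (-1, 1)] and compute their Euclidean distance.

Computing all pairwise distances among 4 points:

d((-2, 2), (2, -5)) = 8.0623
d((-2, 2), (-7, -9)) = 12.083
d((-2, 2), (-1, 1)) = 1.4142 <-- minimum
d((2, -5), (-7, -9)) = 9.8489
d((2, -5), (-1, 1)) = 6.7082
d((-7, -9), (-1, 1)) = 11.6619

Closest pair: (-2, 2) and (-1, 1) with distance 1.4142

The closest pair is (-2, 2) and (-1, 1) with Euclidean distance 1.4142. For 4 points, brute-force pairwise comparison is shown above. For large n, the divide-and-conquer algorithm (sort by x, recurse on halves, check the dividing strip) achieves O(n log n).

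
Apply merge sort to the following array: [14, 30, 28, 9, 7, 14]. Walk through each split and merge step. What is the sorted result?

Merge sort trace:

Split: [14, 30, 28, 9, 7, 14] -> [14, 30, 28] and [9, 7, 14]
  Split: [14, 30, 28] -> [14] and [30, 28]
    Split: [30, 28] -> [30] and [28]
    Merge: [30] + [28] -> [28, 30]
  Merge: [14] + [28, 30] -> [14, 28, 30]
  Split: [9, 7, 14] -> [9] and [7, 14]
    Split: [7, 14] -> [7] and [14]
    Merge: [7] + [14] -> [7, 14]
  Merge: [9] + [7, 14] -> [7, 9, 14]
Merge: [14, 28, 30] + [7, 9, 14] -> [7, 9, 14, 14, 28, 30]

Final sorted array: [7, 9, 14, 14, 28, 30]

The merge sort proceeds by recursively splitting the array and merging sorted halves.
After all merges, the sorted array is [7, 9, 14, 14, 28, 30].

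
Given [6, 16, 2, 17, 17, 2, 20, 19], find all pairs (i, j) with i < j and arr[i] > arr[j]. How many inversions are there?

Finding inversions in [6, 16, 2, 17, 17, 2, 20, 19]:

(0, 2): arr[0]=6 > arr[2]=2
(0, 5): arr[0]=6 > arr[5]=2
(1, 2): arr[1]=16 > arr[2]=2
(1, 5): arr[1]=16 > arr[5]=2
(3, 5): arr[3]=17 > arr[5]=2
(4, 5): arr[4]=17 > arr[5]=2
(6, 7): arr[6]=20 > arr[7]=19

Total inversions: 7

The array has 7 inversion(s): (0,2), (0,5), (1,2), (1,5), (3,5), (4,5), (6,7). Each pair (i,j) satisfies i < j and arr[i] > arr[j].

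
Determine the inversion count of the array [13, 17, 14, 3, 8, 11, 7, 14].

Finding inversions in [13, 17, 14, 3, 8, 11, 7, 14]:

(0, 3): arr[0]=13 > arr[3]=3
(0, 4): arr[0]=13 > arr[4]=8
(0, 5): arr[0]=13 > arr[5]=11
(0, 6): arr[0]=13 > arr[6]=7
(1, 2): arr[1]=17 > arr[2]=14
(1, 3): arr[1]=17 > arr[3]=3
(1, 4): arr[1]=17 > arr[4]=8
(1, 5): arr[1]=17 > arr[5]=11
(1, 6): arr[1]=17 > arr[6]=7
(1, 7): arr[1]=17 > arr[7]=14
(2, 3): arr[2]=14 > arr[3]=3
(2, 4): arr[2]=14 > arr[4]=8
(2, 5): arr[2]=14 > arr[5]=11
(2, 6): arr[2]=14 > arr[6]=7
(4, 6): arr[4]=8 > arr[6]=7
(5, 6): arr[5]=11 > arr[6]=7

Total inversions: 16

The array has 16 inversion(s): (0,3), (0,4), (0,5), (0,6), (1,2), (1,3), (1,4), (1,5), (1,6), (1,7), (2,3), (2,4), (2,5), (2,6), (4,6), (5,6). Each pair (i,j) satisfies i < j and arr[i] > arr[j].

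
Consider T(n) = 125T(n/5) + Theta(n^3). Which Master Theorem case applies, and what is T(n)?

Master Theorem for T(n) = 125T(n/5) + O(n^3):

a = 125, b = 5, c = 3
log_b(a) = log_5(125) = 3.0000

Case 2: c = 3 = log_5(125) = 3.0000
T(n) = O(n^3 log n) = O(n^3 log n)

For T(n) = 125T(n/5) + O(n^3): log_5(125) = 3.0000. This is Case 2 of the Master Theorem (c = log_b(a), equal work at all levels), giving O(n^3 log n).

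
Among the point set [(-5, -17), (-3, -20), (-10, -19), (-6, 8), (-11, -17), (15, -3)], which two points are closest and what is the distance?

Computing all pairwise distances among 6 points:

d((-5, -17), (-3, -20)) = 3.6056
d((-5, -17), (-10, -19)) = 5.3852
d((-5, -17), (-6, 8)) = 25.02
d((-5, -17), (-11, -17)) = 6.0
d((-5, -17), (15, -3)) = 24.4131
d((-3, -20), (-10, -19)) = 7.0711
d((-3, -20), (-6, 8)) = 28.1603
d((-3, -20), (-11, -17)) = 8.544
d((-3, -20), (15, -3)) = 24.7588
d((-10, -19), (-6, 8)) = 27.2947
d((-10, -19), (-11, -17)) = 2.2361 <-- minimum
d((-10, -19), (15, -3)) = 29.6816
d((-6, 8), (-11, -17)) = 25.4951
d((-6, 8), (15, -3)) = 23.7065
d((-11, -17), (15, -3)) = 29.5296

Closest pair: (-10, -19) and (-11, -17) with distance 2.2361

The closest pair is (-10, -19) and (-11, -17) with Euclidean distance 2.2361. For 6 points, brute-force pairwise comparison is shown above. For large n, the divide-and-conquer algorithm (sort by x, recurse on halves, check the dividing strip) achieves O(n log n).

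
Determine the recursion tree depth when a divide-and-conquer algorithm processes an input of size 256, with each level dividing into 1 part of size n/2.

For divide and conquer with division factor 2:

Problem sizes at each level:
Level 0: 256
Level 1: 128
Level 2: 64
Level 3: 32
Level 4: 16
Level 5: 8
Level 6: 4
Level 7: 2
Level 8: 1

The root is level 0 and the size-1 base case is level 8 (the tree spans levels 0 through 8, i.e. 9 levels counting the root), so the depth is the number of divisions: log_2(256) = 8

The recursion tree depth is log_2(256) = 8. At each level, the problem size is divided by 2, so it takes 8 divisions to reduce to a base case of size 1. The algorithm makes 1 recursive call at each level.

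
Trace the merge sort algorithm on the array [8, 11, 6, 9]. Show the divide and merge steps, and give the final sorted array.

Merge sort trace:

Split: [8, 11, 6, 9] -> [8, 11] and [6, 9]
  Split: [8, 11] -> [8] and [11]
  Merge: [8] + [11] -> [8, 11]
  Split: [6, 9] -> [6] and [9]
  Merge: [6] + [9] -> [6, 9]
Merge: [8, 11] + [6, 9] -> [6, 8, 9, 11]

Final sorted array: [6, 8, 9, 11]

The merge sort proceeds by recursively splitting the array and merging sorted halves.
After all merges, the sorted array is [6, 8, 9, 11].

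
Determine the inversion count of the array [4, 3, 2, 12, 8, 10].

Finding inversions in [4, 3, 2, 12, 8, 10]:

(0, 1): arr[0]=4 > arr[1]=3
(0, 2): arr[0]=4 > arr[2]=2
(1, 2): arr[1]=3 > arr[2]=2
(3, 4): arr[3]=12 > arr[4]=8
(3, 5): arr[3]=12 > arr[5]=10

Total inversions: 5

The array has 5 inversion(s): (0,1), (0,2), (1,2), (3,4), (3,5). Each pair (i,j) satisfies i < j and arr[i] > arr[j].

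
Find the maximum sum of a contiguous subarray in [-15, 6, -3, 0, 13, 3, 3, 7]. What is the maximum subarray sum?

Using Kadane's algorithm on [-15, 6, -3, 0, 13, 3, 3, 7]:

Scanning through the array:
Position 1 (value 6): max_ending_here = 6, max_so_far = 6
Position 2 (value -3): max_ending_here = 3, max_so_far = 6
Position 3 (value 0): max_ending_here = 3, max_so_far = 6
Position 4 (value 13): max_ending_here = 16, max_so_far = 16
Position 5 (value 3): max_ending_here = 19, max_so_far = 19
Position 6 (value 3): max_ending_here = 22, max_so_far = 22
Position 7 (value 7): max_ending_here = 29, max_so_far = 29

Maximum subarray: [6, -3, 0, 13, 3, 3, 7]
Maximum sum: 29

The maximum subarray is [6, -3, 0, 13, 3, 3, 7] with sum 29. This subarray runs from index 1 to index 7.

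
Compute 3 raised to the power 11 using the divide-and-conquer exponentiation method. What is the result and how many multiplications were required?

Computing 3^11 by squaring (build up from 3^1; each line after the first costs one multiplication):

3^1 = 3
3^2 = (3^1)^2 = 3^2 = 9
3^4 = (3^2)^2 = 9^2 = 81
3^5 = 3 * 3^4 = 3 * 81 = 243
3^10 = (3^5)^2 = 243^2 = 59049
3^11 = 3 * 3^10 = 3 * 59049 = 177147

Result: 177147
Multiplications needed: 5 (5 lines after 3^1)

3^11 = 177147. Using exponentiation by squaring, this requires 5 multiplications. The key idea: if the exponent is even, square the half-power; if odd, multiply by the base once.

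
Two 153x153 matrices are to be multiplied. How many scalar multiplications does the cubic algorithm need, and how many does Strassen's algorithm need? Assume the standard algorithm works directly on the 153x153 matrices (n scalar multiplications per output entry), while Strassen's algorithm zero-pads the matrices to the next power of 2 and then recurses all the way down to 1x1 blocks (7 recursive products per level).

Matrix multiplication for 153x153 matrices:

Strassen's algorithm requires power-of-2 dimensions. Pad 153x153 to 256x256 (next power of 2).

Standard algorithm: 153^3 = 3581577 multiplications
Strassen's algorithm: 7^(log2(256)) = 7^8 = 5764801 multiplications
Difference: 3581577 - 5764801 = -2183224 (Strassen uses MORE here due to padding overhead — for small or just-over-power-of-2 n, padding can outweigh the per-level savings)

Standard: 3581577 multiplications (153^3). Strassen: 5764801 multiplications (7^8, after padding to 256x256). Strassen reduces 8 recursive multiplications to 7 at each level.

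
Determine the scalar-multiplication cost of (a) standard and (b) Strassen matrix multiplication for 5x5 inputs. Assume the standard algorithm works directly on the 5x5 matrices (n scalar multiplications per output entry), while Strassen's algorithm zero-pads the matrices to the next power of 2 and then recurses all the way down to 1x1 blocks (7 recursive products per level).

Matrix multiplication for 5x5 matrices:

Strassen's algorithm requires power-of-2 dimensions. Pad 5x5 to 8x8 (next power of 2).

Standard algorithm: 5^3 = 125 multiplications
Strassen's algorithm: 7^(log2(8)) = 7^3 = 343 multiplications
Difference: 125 - 343 = -218 (Strassen uses MORE here due to padding overhead — for small or just-over-power-of-2 n, padding can outweigh the per-level savings)

Standard: 125 multiplications (5^3). Strassen: 343 multiplications (7^3, after padding to 8x8). Strassen reduces 8 recursive multiplications to 7 at each level.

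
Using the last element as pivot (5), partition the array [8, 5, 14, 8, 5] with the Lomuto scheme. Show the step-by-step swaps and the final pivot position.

Lomuto partition with pivot = 5:

Initial array: [8, 5, 14, 8, 5]

arr[0]=8 > 5: no swap
arr[1]=5 <= 5: swap with position 0, array becomes [5, 8, 14, 8, 5]
arr[2]=14 > 5: no swap
arr[3]=8 > 5: no swap

Place pivot at position 1: [5, 5, 14, 8, 8]
Pivot position: 1

After partitioning with pivot 5, the array becomes [5, 5, 14, 8, 8]. The pivot is placed at index 1. All elements to the left of the pivot are <= 5, and all elements to the right are > 5.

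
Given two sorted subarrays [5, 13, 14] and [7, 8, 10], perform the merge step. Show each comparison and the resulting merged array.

Merging process:

Compare 5 vs 7: take 5 from left. Merged: [5]
Compare 13 vs 7: take 7 from right. Merged: [5, 7]
Compare 13 vs 8: take 8 from right. Merged: [5, 7, 8]
Compare 13 vs 10: take 10 from right. Merged: [5, 7, 8, 10]
Append remaining from left: [13, 14]. Merged: [5, 7, 8, 10, 13, 14]

Final merged array: [5, 7, 8, 10, 13, 14]
Total comparisons: 4

The merged array is [5, 7, 8, 10, 13, 14], requiring 4 comparisons. The merge step runs in O(n) time where n is the total number of elements.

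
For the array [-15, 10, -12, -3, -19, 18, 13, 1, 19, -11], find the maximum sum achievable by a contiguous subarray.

Using Kadane's algorithm on [-15, 10, -12, -3, -19, 18, 13, 1, 19, -11]:

Scanning through the array:
Position 1 (value 10): max_ending_here = 10, max_so_far = 10
Position 2 (value -12): max_ending_here = -2, max_so_far = 10
Position 3 (value -3): max_ending_here = -3, max_so_far = 10
Position 4 (value -19): max_ending_here = -19, max_so_far = 10
Position 5 (value 18): max_ending_here = 18, max_so_far = 18
Position 6 (value 13): max_ending_here = 31, max_so_far = 31
Position 7 (value 1): max_ending_here = 32, max_so_far = 32
Position 8 (value 19): max_ending_here = 51, max_so_far = 51
Position 9 (value -11): max_ending_here = 40, max_so_far = 51

Maximum subarray: [18, 13, 1, 19]
Maximum sum: 51

The maximum subarray is [18, 13, 1, 19] with sum 51. This subarray runs from index 5 to index 8.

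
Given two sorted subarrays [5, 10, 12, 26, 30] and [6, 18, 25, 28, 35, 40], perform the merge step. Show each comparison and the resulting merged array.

Merging process:

Compare 5 vs 6: take 5 from left. Merged: [5]
Compare 10 vs 6: take 6 from right. Merged: [5, 6]
Compare 10 vs 18: take 10 from left. Merged: [5, 6, 10]
Compare 12 vs 18: take 12 from left. Merged: [5, 6, 10, 12]
Compare 26 vs 18: take 18 from right. Merged: [5, 6, 10, 12, 18]
Compare 26 vs 25: take 25 from right. Merged: [5, 6, 10, 12, 18, 25]
Compare 26 vs 28: take 26 from left. Merged: [5, 6, 10, 12, 18, 25, 26]
Compare 30 vs 28: take 28 from right. Merged: [5, 6, 10, 12, 18, 25, 26, 28]
Compare 30 vs 35: take 30 from left. Merged: [5, 6, 10, 12, 18, 25, 26, 28, 30]
Append remaining from right: [35, 40]. Merged: [5, 6, 10, 12, 18, 25, 26, 28, 30, 35, 40]

Final merged array: [5, 6, 10, 12, 18, 25, 26, 28, 30, 35, 40]
Total comparisons: 9

The merged array is [5, 6, 10, 12, 18, 25, 26, 28, 30, 35, 40], requiring 9 comparisons. The merge step runs in O(n) time where n is the total number of elements.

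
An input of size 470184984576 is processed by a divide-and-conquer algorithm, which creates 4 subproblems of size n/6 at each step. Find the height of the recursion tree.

For divide and conquer with division factor 6:

Problem sizes at each level:
Level 0: 470184984576
Level 1: 78364164096
Level 2: 13060694016
Level 3: 2176782336
Level 4: 362797056
Level 5: 60466176
Level 6: 10077696
Level 7: 1679616
Level 8: 279936
Level 9: 46656
Level 10: 7776
Level 11: 1296
Level 12: 216
Level 13: 36
Level 14: 6
Level 15: 1

The root is level 0 and the size-1 base case is level 15 (the tree spans levels 0 through 15, i.e. 16 levels counting the root), so the depth is the number of divisions: log_6(470184984576) = 15

The recursion tree depth is log_6(470184984576) = 15. At each level, the problem size is divided by 6, so it takes 15 divisions to reduce to a base case of size 1. The algorithm makes 4 recursive calls at each level.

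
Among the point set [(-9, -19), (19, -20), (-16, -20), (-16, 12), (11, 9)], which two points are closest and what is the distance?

Computing all pairwise distances among 5 points:

d((-9, -19), (19, -20)) = 28.0179
d((-9, -19), (-16, -20)) = 7.0711 <-- minimum
d((-9, -19), (-16, 12)) = 31.7805
d((-9, -19), (11, 9)) = 34.4093
d((19, -20), (-16, -20)) = 35.0
d((19, -20), (-16, 12)) = 47.4236
d((19, -20), (11, 9)) = 30.0832
d((-16, -20), (-16, 12)) = 32.0
d((-16, -20), (11, 9)) = 39.6232
d((-16, 12), (11, 9)) = 27.1662

Closest pair: (-9, -19) and (-16, -20) with distance 7.0711

The closest pair is (-9, -19) and (-16, -20) with Euclidean distance 7.0711. For 5 points, brute-force pairwise comparison is shown above. For large n, the divide-and-conquer algorithm (sort by x, recurse on halves, check the dividing strip) achieves O(n log n).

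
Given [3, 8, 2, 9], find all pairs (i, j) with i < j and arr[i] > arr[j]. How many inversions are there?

Finding inversions in [3, 8, 2, 9]:

(0, 2): arr[0]=3 > arr[2]=2
(1, 2): arr[1]=8 > arr[2]=2

Total inversions: 2

The array has 2 inversion(s): (0,2), (1,2). Each pair (i,j) satisfies i < j and arr[i] > arr[j].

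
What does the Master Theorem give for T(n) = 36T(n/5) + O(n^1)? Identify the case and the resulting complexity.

Master Theorem for T(n) = 36T(n/5) + O(n^1):

a = 36, b = 5, c = 1
log_b(a) = log_5(36) = 2.2266

Case 1: c = 1 < log_5(36) = 2.2266
T(n) = O(n^(log_5 36))

For T(n) = 36T(n/5) + O(n^1): log_5(36) = 2.2266. This is Case 1 of the Master Theorem (c < log_b(a), work dominated by leaves), giving O(n^(log_5 36)).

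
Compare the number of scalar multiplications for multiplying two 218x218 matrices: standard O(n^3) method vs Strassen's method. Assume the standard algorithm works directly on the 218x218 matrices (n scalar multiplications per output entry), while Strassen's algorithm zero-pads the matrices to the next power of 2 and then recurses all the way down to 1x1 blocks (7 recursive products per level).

Matrix multiplication for 218x218 matrices:

Strassen's algorithm requires power-of-2 dimensions. Pad 218x218 to 256x256 (next power of 2).

Standard algorithm: 218^3 = 10360232 multiplications
Strassen's algorithm: 7^(log2(256)) = 7^8 = 5764801 multiplications
Savings: 10360232 - 5764801 = 4595431 multiplications

Standard: 10360232 multiplications (218^3). Strassen: 5764801 multiplications (7^8, after padding to 256x256). Strassen reduces 8 recursive multiplications to 7 at each level.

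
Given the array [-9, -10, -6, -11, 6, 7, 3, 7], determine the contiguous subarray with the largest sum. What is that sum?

Using Kadane's algorithm on [-9, -10, -6, -11, 6, 7, 3, 7]:

Scanning through the array:
Position 1 (value -10): max_ending_here = -10, max_so_far = -9
Position 2 (value -6): max_ending_here = -6, max_so_far = -6
Position 3 (value -11): max_ending_here = -11, max_so_far = -6
Position 4 (value 6): max_ending_here = 6, max_so_far = 6
Position 5 (value 7): max_ending_here = 13, max_so_far = 13
Position 6 (value 3): max_ending_here = 16, max_so_far = 16
Position 7 (value 7): max_ending_here = 23, max_so_far = 23

Maximum subarray: [6, 7, 3, 7]
Maximum sum: 23

The maximum subarray is [6, 7, 3, 7] with sum 23. This subarray runs from index 4 to index 7.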